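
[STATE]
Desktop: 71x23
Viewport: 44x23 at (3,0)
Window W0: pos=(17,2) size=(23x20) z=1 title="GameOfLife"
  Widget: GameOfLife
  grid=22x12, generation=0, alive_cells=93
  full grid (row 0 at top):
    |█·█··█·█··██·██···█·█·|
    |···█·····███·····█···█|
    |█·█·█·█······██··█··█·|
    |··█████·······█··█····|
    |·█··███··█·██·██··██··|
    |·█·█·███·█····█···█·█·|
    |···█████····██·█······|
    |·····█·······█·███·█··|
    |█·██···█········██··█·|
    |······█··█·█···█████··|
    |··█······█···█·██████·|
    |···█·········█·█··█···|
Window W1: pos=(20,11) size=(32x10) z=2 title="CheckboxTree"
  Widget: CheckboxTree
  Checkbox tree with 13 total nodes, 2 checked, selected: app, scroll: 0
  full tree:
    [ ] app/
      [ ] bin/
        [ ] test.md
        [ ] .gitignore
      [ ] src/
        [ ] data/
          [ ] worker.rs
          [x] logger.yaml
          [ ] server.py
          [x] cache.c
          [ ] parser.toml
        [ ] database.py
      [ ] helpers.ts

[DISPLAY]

                                            
                                            
              ┏━━━━━━━━━━━━━━━━━━━━━┓       
              ┃ GameOfLife          ┃       
              ┠─────────────────────┨       
              ┃Gen: 0               ┃       
              ┃█·█··█·█··██·██···█·█┃       
              ┃···█·····███·····█···┃       
              ┃█·█·█·█······██··█··█┃       
              ┃··█████·······█··█···┃       
              ┃·█··███··█·██·██··██·┃       
              ┃·█┏━━━━━━━━━━━━━━━━━━━━━━━━━━
              ┃··┃ CheckboxTree             
              ┃··┠──────────────────────────
              ┃█·┃>[-] app/                 
              ┃··┃   [ ] bin/               
              ┃··┃     [ ] test.md          
              ┃··┃     [ ] .gitignore       
              ┃  ┃   [-] src/               
              ┃  ┃     [-] data/            
              ┃  ┗━━━━━━━━━━━━━━━━━━━━━━━━━━
              ┗━━━━━━━━━━━━━━━━━━━━━┛       
                                            


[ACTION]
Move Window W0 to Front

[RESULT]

                                            
                                            
              ┏━━━━━━━━━━━━━━━━━━━━━┓       
              ┃ GameOfLife          ┃       
              ┠─────────────────────┨       
              ┃Gen: 0               ┃       
              ┃█·█··█·█··██·██···█·█┃       
              ┃···█·····███·····█···┃       
              ┃█·█·█·█······██··█··█┃       
              ┃··█████·······█··█···┃       
              ┃·█··███··█·██·██··██·┃       
              ┃·█·█·███·█····█···█·█┃━━━━━━━
              ┃···█████····██·█·····┃       
              ┃·····█·······█·███·█·┃───────
              ┃█·██···█········██··█┃       
              ┃······█··█·█···█████·┃       
              ┃··█······█···█·██████┃       
              ┃···█·········█·█··█··┃       
              ┃                     ┃       
              ┃                     ┃       
              ┃                     ┃━━━━━━━
              ┗━━━━━━━━━━━━━━━━━━━━━┛       
                                            


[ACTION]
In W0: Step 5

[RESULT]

                                            
                                            
              ┏━━━━━━━━━━━━━━━━━━━━━┓       
              ┃ GameOfLife          ┃       
              ┠─────────────────────┨       
              ┃Gen: 5               ┃       
              ┃·······█··████·······┃       
              ┃······███·██·██·····█┃       
              ┃███··█·········█···██┃       
              ┃·█·██······█·███·····┃       
              ┃···██···█·█··········┃       
              ┃···██···█············┃━━━━━━━
              ┃····█······█·█·██····┃       
              ┃·██····█····█··█·█···┃───────
              ┃██·····██··███·······┃       
              ┃██·██·██···██········┃       
              ┃··█·········██·······┃       
              ┃·····················┃       
              ┃                     ┃       
              ┃                     ┃       
              ┃                     ┃━━━━━━━
              ┗━━━━━━━━━━━━━━━━━━━━━┛       
                                            


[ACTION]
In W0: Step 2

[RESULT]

                                            
                                            
              ┏━━━━━━━━━━━━━━━━━━━━━┓       
              ┃ GameOfLife          ┃       
              ┠─────────────────────┨       
              ┃Gen: 7               ┃       
              ┃······█···█··██······┃       
              ┃██·██·······██·█·····┃       
              ┃···██·····██·█·█···█·┃       
              ┃█··█······█···██····█┃       
              ┃····███·······██·····┃       
              ┃····██·······██······┃━━━━━━━
              ┃··██····█·····███····┃       
              ┃·██····██····█·██····┃───────
              ┃█··█··█··█···········┃       
              ┃·█·██··██····█·······┃       
              ┃·███···█····█········┃       
              ┃··█·········█········┃       
              ┃                     ┃       
              ┃                     ┃       
              ┃                     ┃━━━━━━━
              ┗━━━━━━━━━━━━━━━━━━━━━┛       
                                            


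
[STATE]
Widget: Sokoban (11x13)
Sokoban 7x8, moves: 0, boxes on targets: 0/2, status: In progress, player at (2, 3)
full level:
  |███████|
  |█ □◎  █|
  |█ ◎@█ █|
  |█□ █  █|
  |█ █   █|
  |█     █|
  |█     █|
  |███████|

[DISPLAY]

███████    
█ □◎  █    
█ ◎@█ █    
█□ █  █    
█ █   █    
█     █    
█     █    
███████    
Moves: 0  0
           
           
           
           


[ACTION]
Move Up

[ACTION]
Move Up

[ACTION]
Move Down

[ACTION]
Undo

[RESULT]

███████    
█ □+  █    
█ ◎ █ █    
█□ █  █    
█ █   █    
█     █    
█     █    
███████    
Moves: 1  0
           
           
           
           


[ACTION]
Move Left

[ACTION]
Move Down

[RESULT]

███████    
█□ ◎  █    
█ + █ █    
█□ █  █    
█ █   █    
█     █    
█     █    
███████    
Moves: 3  0
           
           
           
           


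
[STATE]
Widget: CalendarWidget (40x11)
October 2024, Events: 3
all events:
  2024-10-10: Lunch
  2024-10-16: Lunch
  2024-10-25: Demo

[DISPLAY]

              October 2024              
Mo Tu We Th Fr Sa Su                    
    1  2  3  4  5  6                    
 7  8  9 10* 11 12 13                   
14 15 16* 17 18 19 20                   
21 22 23 24 25* 26 27                   
28 29 30 31                             
                                        
                                        
                                        
                                        


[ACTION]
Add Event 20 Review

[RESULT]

              October 2024              
Mo Tu We Th Fr Sa Su                    
    1  2  3  4  5  6                    
 7  8  9 10* 11 12 13                   
14 15 16* 17 18 19 20*                  
21 22 23 24 25* 26 27                   
28 29 30 31                             
                                        
                                        
                                        
                                        


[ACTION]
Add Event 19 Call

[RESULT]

              October 2024              
Mo Tu We Th Fr Sa Su                    
    1  2  3  4  5  6                    
 7  8  9 10* 11 12 13                   
14 15 16* 17 18 19* 20*                 
21 22 23 24 25* 26 27                   
28 29 30 31                             
                                        
                                        
                                        
                                        


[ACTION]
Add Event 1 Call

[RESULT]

              October 2024              
Mo Tu We Th Fr Sa Su                    
    1*  2  3  4  5  6                   
 7  8  9 10* 11 12 13                   
14 15 16* 17 18 19* 20*                 
21 22 23 24 25* 26 27                   
28 29 30 31                             
                                        
                                        
                                        
                                        


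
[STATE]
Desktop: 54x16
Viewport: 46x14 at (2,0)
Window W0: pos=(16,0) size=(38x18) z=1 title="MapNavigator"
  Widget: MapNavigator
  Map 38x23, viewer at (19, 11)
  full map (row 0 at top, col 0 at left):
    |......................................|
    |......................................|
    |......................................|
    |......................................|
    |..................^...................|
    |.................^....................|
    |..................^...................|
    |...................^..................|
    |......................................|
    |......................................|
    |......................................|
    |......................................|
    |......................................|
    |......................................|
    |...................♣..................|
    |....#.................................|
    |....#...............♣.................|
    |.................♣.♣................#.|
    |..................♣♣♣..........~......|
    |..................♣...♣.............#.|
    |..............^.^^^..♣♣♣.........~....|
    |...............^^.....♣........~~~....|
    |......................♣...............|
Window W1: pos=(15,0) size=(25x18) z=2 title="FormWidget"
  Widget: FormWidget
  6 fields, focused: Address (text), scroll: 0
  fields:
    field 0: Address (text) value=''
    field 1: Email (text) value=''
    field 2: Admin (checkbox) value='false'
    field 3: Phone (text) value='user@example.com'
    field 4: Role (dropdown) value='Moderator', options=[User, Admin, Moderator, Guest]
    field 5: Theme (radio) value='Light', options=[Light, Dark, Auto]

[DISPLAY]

             ┏━━━━━━━━━━━━━━━━━━━━━━━┓━━━━━━━━
             ┃ FormWidget            ┃        
             ┠───────────────────────┨────────
             ┃> Address:    [       ]┃........
             ┃  Email:      [       ]┃........
             ┃  Admin:      [ ]      ┃........
             ┃  Phone:      [user@ex]┃........
             ┃  Role:       [Modera▼]┃........
             ┃  Theme:      (●) Light┃........
             ┃                       ┃........
             ┃                       ┃........
             ┃                       ┃........
             ┃                       ┃........
             ┃                       ┃........


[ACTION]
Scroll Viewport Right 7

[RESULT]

       ┏━━━━━━━━━━━━━━━━━━━━━━━┓━━━━━━━━━━━━━┓
       ┃ FormWidget            ┃             ┃
       ┠───────────────────────┨─────────────┨
       ┃> Address:    [       ]┃.............┃
       ┃  Email:      [       ]┃.............┃
       ┃  Admin:      [ ]      ┃.............┃
       ┃  Phone:      [user@ex]┃.............┃
       ┃  Role:       [Modera▼]┃.............┃
       ┃  Theme:      (●) Light┃.............┃
       ┃                       ┃.............┃
       ┃                       ┃.............┃
       ┃                       ┃.............┃
       ┃                       ┃.............┃
       ┃                       ┃.............┃


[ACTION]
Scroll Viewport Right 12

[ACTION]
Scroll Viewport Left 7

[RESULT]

              ┏━━━━━━━━━━━━━━━━━━━━━━━┓━━━━━━━
              ┃ FormWidget            ┃       
              ┠───────────────────────┨───────
              ┃> Address:    [       ]┃.......
              ┃  Email:      [       ]┃.......
              ┃  Admin:      [ ]      ┃.......
              ┃  Phone:      [user@ex]┃.......
              ┃  Role:       [Modera▼]┃.......
              ┃  Theme:      (●) Light┃.......
              ┃                       ┃.......
              ┃                       ┃.......
              ┃                       ┃.......
              ┃                       ┃.......
              ┃                       ┃.......


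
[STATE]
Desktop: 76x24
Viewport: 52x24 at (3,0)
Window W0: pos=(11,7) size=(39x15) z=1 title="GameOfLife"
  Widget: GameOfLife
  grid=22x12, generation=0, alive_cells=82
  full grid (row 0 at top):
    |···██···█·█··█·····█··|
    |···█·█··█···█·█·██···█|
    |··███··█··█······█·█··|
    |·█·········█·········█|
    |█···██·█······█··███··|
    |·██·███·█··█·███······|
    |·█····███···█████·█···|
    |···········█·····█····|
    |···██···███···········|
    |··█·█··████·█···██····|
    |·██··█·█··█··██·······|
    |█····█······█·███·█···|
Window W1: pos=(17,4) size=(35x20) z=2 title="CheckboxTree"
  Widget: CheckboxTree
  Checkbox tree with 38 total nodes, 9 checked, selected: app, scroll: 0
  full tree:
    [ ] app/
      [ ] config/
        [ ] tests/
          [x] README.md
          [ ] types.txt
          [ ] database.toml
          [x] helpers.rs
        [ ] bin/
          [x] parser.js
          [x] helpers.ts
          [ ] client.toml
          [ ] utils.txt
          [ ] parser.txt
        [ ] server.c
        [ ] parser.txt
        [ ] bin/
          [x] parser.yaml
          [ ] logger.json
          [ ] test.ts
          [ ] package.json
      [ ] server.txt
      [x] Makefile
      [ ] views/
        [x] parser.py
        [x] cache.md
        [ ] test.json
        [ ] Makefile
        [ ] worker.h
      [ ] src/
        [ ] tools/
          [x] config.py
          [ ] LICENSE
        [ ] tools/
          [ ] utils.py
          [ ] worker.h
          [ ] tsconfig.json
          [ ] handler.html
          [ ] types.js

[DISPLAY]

                                                    
                                                    
                                                    
                                                    
              ┏━━━━━━━━━━━━━━━━━━━━━━━━━━━━━━━━━┓   
              ┃ CheckboxTree                    ┃   
              ┠─────────────────────────────────┨   
        ┏━━━━━┃>[-] app/                        ┃   
        ┃ Game┃   [-] config/                   ┃   
        ┠─────┃     [-] tests/                  ┃   
        ┃Gen: ┃       [x] README.md             ┃   
        ┃···█·┃       [ ] types.txt             ┃   
        ┃··███┃       [ ] database.toml         ┃   
        ┃·█···┃       [x] helpers.rs            ┃   
        ┃█···█┃     [-] bin/                    ┃   
        ┃·██·█┃       [x] parser.js             ┃   
        ┃·█···┃       [x] helpers.ts            ┃   
        ┃·····┃       [ ] client.toml           ┃   
        ┃···██┃       [ ] utils.txt             ┃   
        ┃··█·█┃       [ ] parser.txt            ┃   
        ┃·██··┃     [ ] server.c                ┃   
        ┗━━━━━┃     [ ] parser.txt              ┃   
              ┃     [-] bin/                    ┃   
              ┗━━━━━━━━━━━━━━━━━━━━━━━━━━━━━━━━━┛   


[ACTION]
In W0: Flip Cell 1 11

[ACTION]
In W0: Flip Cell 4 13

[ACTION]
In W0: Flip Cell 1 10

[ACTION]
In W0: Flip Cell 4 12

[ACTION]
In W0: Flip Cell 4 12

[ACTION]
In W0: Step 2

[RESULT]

                                                    
                                                    
                                                    
                                                    
              ┏━━━━━━━━━━━━━━━━━━━━━━━━━━━━━━━━━┓   
              ┃ CheckboxTree                    ┃   
              ┠─────────────────────────────────┨   
        ┏━━━━━┃>[-] app/                        ┃   
        ┃ Game┃   [-] config/                   ┃   
        ┠─────┃     [-] tests/                  ┃   
        ┃Gen: ┃       [x] README.md             ┃   
        ┃··█··┃       [ ] types.txt             ┃   
        ┃·████┃       [ ] database.toml         ┃   
        ┃·····┃       [x] helpers.rs            ┃   
        ┃█····┃     [-] bin/                    ┃   
        ┃█···█┃       [x] parser.js             ┃   
        ┃█····┃       [x] helpers.ts            ┃   
        ┃··██·┃       [ ] client.toml           ┃   
        ┃··███┃       [ ] utils.txt             ┃   
        ┃·█···┃       [ ] parser.txt            ┃   
        ┃█····┃     [ ] server.c                ┃   
        ┗━━━━━┃     [ ] parser.txt              ┃   
              ┃     [-] bin/                    ┃   
              ┗━━━━━━━━━━━━━━━━━━━━━━━━━━━━━━━━━┛   


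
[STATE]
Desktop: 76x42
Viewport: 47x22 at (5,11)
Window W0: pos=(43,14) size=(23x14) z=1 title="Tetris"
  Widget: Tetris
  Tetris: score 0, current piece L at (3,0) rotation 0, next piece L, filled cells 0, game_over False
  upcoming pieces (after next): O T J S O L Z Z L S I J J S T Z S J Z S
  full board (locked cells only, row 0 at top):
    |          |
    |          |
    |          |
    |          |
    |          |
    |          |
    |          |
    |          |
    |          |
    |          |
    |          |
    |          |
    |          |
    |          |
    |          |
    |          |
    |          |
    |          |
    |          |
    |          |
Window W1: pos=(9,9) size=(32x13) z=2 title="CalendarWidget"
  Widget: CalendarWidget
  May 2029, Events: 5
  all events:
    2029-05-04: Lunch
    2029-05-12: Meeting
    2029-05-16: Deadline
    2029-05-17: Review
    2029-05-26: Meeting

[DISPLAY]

    ┠──────────────────────────────┨           
    ┃           May 2029           ┃           
    ┃Mo Tu We Th Fr Sa Su          ┃           
    ┃    1  2  3  4*  5  6         ┃  ┏━━━━━━━━
    ┃ 7  8  9 10 11 12* 13         ┃  ┃ Tetris 
    ┃14 15 16* 17* 18 19 20        ┃  ┠────────
    ┃21 22 23 24 25 26* 27         ┃  ┃        
    ┃28 29 30 31                   ┃  ┃        
    ┃                              ┃  ┃        
    ┃                              ┃  ┃        
    ┗━━━━━━━━━━━━━━━━━━━━━━━━━━━━━━┛  ┃        
                                      ┃        
                                      ┃        
                                      ┃        
                                      ┃        
                                      ┃        
                                      ┗━━━━━━━━
                                               
                                               
                                               
                                               
                                               


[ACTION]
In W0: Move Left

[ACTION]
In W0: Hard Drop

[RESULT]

    ┠──────────────────────────────┨           
    ┃           May 2029           ┃           
    ┃Mo Tu We Th Fr Sa Su          ┃           
    ┃    1  2  3  4*  5  6         ┃  ┏━━━━━━━━
    ┃ 7  8  9 10 11 12* 13         ┃  ┃ Tetris 
    ┃14 15 16* 17* 18 19 20        ┃  ┠────────
    ┃21 22 23 24 25 26* 27         ┃  ┃        
    ┃28 29 30 31                   ┃  ┃        
    ┃                              ┃  ┃        
    ┃                              ┃  ┃        
    ┗━━━━━━━━━━━━━━━━━━━━━━━━━━━━━━┛  ┃        
                                      ┃        
                                      ┃        
                                      ┃        
                                      ┃    ▒   
                                      ┃  ▒▒▒   
                                      ┗━━━━━━━━
                                               
                                               
                                               
                                               
                                               


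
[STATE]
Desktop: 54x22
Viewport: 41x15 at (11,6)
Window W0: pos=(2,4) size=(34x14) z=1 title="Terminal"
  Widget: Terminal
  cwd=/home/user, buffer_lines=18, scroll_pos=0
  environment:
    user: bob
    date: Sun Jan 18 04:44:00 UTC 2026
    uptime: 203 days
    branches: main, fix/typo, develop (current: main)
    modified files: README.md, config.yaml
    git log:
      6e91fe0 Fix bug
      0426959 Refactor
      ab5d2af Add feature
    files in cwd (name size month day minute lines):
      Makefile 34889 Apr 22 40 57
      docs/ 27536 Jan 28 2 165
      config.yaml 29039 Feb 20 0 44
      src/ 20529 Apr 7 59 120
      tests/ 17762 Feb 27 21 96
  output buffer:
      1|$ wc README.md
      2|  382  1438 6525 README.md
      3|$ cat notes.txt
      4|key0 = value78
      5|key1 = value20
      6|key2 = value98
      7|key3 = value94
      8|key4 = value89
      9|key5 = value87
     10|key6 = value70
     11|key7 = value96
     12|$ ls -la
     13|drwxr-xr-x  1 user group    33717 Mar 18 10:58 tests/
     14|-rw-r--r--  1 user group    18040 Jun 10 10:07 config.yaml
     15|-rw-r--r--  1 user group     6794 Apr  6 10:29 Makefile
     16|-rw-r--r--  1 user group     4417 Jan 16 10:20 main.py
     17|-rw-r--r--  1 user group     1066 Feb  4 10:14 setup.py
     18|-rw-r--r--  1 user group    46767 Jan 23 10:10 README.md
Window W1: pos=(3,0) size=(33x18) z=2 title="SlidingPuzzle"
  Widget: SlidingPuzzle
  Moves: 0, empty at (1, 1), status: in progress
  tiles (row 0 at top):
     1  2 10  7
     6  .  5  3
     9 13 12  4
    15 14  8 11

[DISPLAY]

   │  5 │  3 │          ┃                
───┼────┼────┤          ┃                
13 │ 12 │  4 │          ┃                
───┼────┼────┤          ┃                
14 │  8 │ 11 │          ┃                
───┴────┴────┘          ┃                
0                       ┃                
                        ┃                
                        ┃                
                        ┃                
                        ┃                
━━━━━━━━━━━━━━━━━━━━━━━━┛                
                                         
                                         
                                         


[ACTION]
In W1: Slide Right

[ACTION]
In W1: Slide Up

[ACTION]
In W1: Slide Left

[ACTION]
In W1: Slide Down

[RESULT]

   │  5 │  3 │          ┃                
───┼────┼────┤          ┃                
 6 │ 12 │  4 │          ┃                
───┼────┼────┤          ┃                
14 │  8 │ 11 │          ┃                
───┴────┴────┘          ┃                
4                       ┃                
                        ┃                
                        ┃                
                        ┃                
                        ┃                
━━━━━━━━━━━━━━━━━━━━━━━━┛                
                                         
                                         
                                         


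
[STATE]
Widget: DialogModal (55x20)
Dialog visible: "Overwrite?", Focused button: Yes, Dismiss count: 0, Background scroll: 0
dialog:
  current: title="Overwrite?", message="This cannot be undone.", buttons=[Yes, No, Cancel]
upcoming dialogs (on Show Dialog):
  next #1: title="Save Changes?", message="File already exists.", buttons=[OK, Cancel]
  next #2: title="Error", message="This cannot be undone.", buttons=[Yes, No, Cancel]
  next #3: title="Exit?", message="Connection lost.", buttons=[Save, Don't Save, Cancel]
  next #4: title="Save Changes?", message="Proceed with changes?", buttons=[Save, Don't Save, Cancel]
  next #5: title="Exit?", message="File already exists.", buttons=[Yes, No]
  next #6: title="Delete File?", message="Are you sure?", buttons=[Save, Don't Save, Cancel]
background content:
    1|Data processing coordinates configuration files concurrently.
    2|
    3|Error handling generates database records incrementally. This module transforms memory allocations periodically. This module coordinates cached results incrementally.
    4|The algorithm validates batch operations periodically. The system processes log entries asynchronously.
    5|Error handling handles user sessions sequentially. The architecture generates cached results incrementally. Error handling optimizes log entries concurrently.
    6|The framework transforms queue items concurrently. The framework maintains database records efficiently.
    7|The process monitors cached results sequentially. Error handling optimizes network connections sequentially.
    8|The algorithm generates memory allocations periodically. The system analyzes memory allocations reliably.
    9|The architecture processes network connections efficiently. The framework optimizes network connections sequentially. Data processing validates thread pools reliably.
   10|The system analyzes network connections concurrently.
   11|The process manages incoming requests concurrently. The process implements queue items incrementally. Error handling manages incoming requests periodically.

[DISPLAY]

Data processing coordinates configuration files concurr
                                                       
Error handling generates database records incrementally
The algorithm validates batch operations periodically. 
Error handling handles user sessions sequentially. The 
The framework transforms queue items concurrently. The 
The process monitors cached results sequentially. Error
The algorithm ┌────────────────────────┐ns periodically
The architectu│       Overwrite?       │ctions efficien
The system ana│ This cannot be undone. │concurrently.  
The process ma│  [Yes]  No   Cancel    │ncurrently. The
              └────────────────────────┘               
                                                       
                                                       
                                                       
                                                       
                                                       
                                                       
                                                       
                                                       


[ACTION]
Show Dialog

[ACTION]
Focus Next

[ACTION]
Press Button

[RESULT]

Data processing coordinates configuration files concurr
                                                       
Error handling generates database records incrementally
The algorithm validates batch operations periodically. 
Error handling handles user sessions sequentially. The 
The framework transforms queue items concurrently. The 
The process monitors cached results sequentially. Error
The algorithm generates memory allocations periodically
The architecture processes network connections efficien
The system analyzes network connections concurrently.  
The process manages incoming requests concurrently. The
                                                       
                                                       
                                                       
                                                       
                                                       
                                                       
                                                       
                                                       
                                                       


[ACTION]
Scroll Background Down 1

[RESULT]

                                                       
Error handling generates database records incrementally
The algorithm validates batch operations periodically. 
Error handling handles user sessions sequentially. The 
The framework transforms queue items concurrently. The 
The process monitors cached results sequentially. Error
The algorithm generates memory allocations periodically
The architecture processes network connections efficien
The system analyzes network connections concurrently.  
The process manages incoming requests concurrently. The
                                                       
                                                       
                                                       
                                                       
                                                       
                                                       
                                                       
                                                       
                                                       
                                                       


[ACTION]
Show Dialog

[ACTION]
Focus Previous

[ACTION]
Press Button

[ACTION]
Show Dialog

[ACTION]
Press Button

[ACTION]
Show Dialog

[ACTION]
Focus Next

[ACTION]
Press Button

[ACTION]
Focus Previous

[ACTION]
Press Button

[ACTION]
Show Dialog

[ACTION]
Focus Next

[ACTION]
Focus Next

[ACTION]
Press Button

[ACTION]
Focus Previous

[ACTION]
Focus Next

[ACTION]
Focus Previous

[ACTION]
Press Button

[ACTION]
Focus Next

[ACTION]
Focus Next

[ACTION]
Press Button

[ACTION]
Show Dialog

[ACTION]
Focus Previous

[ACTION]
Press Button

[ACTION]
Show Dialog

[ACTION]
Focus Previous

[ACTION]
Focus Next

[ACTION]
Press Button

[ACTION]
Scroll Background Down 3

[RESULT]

Error handling handles user sessions sequentially. The 
The framework transforms queue items concurrently. The 
The process monitors cached results sequentially. Error
The algorithm generates memory allocations periodically
The architecture processes network connections efficien
The system analyzes network connections concurrently.  
The process manages incoming requests concurrently. The
                                                       
                                                       
                                                       
                                                       
                                                       
                                                       
                                                       
                                                       
                                                       
                                                       
                                                       
                                                       
                                                       


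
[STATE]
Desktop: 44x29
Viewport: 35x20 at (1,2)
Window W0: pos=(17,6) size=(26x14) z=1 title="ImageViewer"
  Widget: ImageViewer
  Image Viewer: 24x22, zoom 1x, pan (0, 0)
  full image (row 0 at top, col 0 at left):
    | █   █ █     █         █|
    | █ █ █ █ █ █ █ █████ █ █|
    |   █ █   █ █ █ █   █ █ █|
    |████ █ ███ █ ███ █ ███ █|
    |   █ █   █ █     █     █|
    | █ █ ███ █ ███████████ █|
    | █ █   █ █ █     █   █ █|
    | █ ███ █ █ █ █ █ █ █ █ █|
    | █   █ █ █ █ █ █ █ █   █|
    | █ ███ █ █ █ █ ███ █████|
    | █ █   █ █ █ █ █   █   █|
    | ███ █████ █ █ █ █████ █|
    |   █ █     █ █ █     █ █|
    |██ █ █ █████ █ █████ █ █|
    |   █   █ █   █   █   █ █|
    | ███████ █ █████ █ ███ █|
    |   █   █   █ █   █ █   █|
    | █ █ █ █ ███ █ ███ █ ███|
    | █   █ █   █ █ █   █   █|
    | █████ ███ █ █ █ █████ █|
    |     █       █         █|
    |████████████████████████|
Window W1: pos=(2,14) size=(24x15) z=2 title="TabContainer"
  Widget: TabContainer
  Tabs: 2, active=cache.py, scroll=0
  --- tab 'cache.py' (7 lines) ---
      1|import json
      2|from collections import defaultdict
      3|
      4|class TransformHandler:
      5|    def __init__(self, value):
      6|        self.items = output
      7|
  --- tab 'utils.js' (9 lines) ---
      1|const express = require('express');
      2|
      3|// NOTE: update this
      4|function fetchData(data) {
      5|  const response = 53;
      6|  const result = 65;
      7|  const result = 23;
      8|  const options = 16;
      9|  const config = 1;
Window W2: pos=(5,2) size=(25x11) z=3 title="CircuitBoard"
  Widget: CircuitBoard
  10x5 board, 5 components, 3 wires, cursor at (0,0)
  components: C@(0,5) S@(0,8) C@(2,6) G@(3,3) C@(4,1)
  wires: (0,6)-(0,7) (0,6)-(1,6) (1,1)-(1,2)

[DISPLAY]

    ┏━━━━━━━━━━━━━━━━━━━━━━━┓      
    ┃ CircuitBoard          ┃      
    ┠───────────────────────┨      
    ┃   0 1 2 3 4 5 6 7 8 9 ┃      
    ┃0  [.]                 ┃━━━━━━
    ┃                       ┃      
    ┃1       · ─ ·          ┃──────
    ┃                       ┃ █    
    ┃2                      ┃ █ ███
    ┃                       ┃ █ █  
    ┗━━━━━━━━━━━━━━━━━━━━━━━┛ ███ █
                ┃   █ █   █ █     █
 ┏━━━━━━━━━━━━━━━━━━━━━━┓ █ ███████
 ┃ TabContainer         ┃ █ █     █
 ┠──────────────────────┨ █ █ █ █ █
 ┃[cache.py]│ utils.js  ┃ █ █ █ █ █
 ┃──────────────────────┃ █ █ █ ███
 ┃import json           ┃━━━━━━━━━━
 ┃from collections impor┃          
 ┃                      ┃          


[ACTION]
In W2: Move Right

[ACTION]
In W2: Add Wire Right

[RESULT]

    ┏━━━━━━━━━━━━━━━━━━━━━━━┓      
    ┃ CircuitBoard          ┃      
    ┠───────────────────────┨      
    ┃   0 1 2 3 4 5 6 7 8 9 ┃      
    ┃0      [.]─ ·          ┃━━━━━━
    ┃                       ┃      
    ┃1       · ─ ·          ┃──────
    ┃                       ┃ █    
    ┃2                      ┃ █ ███
    ┃                       ┃ █ █  
    ┗━━━━━━━━━━━━━━━━━━━━━━━┛ ███ █
                ┃   █ █   █ █     █
 ┏━━━━━━━━━━━━━━━━━━━━━━┓ █ ███████
 ┃ TabContainer         ┃ █ █     █
 ┠──────────────────────┨ █ █ █ █ █
 ┃[cache.py]│ utils.js  ┃ █ █ █ █ █
 ┃──────────────────────┃ █ █ █ ███
 ┃import json           ┃━━━━━━━━━━
 ┃from collections impor┃          
 ┃                      ┃          


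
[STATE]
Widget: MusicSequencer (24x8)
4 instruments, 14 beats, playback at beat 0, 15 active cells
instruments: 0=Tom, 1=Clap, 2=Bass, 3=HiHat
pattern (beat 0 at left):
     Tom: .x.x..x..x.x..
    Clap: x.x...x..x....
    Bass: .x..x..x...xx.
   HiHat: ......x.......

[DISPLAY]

      ▼1234567890123    
   Tom·█·█··█··█·█··    
  Clap█·█···█··█····    
  Bass·█··█··█···██·    
 HiHat······█·······    
                        
                        
                        


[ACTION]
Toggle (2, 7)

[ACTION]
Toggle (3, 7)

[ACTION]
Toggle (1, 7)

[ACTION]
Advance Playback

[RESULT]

      0▼234567890123    
   Tom·█·█··█··█·█··    
  Clap█·█···██·█····    
  Bass·█··█······██·    
 HiHat······██······    
                        
                        
                        


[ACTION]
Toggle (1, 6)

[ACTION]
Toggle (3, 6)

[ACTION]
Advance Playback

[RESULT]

      01▼34567890123    
   Tom·█·█··█··█·█··    
  Clap█·█····█·█····    
  Bass·█··█······██·    
 HiHat·······█······    
                        
                        
                        
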